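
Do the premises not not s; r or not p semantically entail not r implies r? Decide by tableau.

No

Initial set: {not not s; (r or not p); not (not r implies r)}.
not not s: drop double negation, giving s.
not (not r implies r): α-rule — add not r, not r.
(r or not p): β-rule — branch into r  //  not p.
  branch 1 (add r):
    × closes — contains both r and not r.
  branch 2 (add not p):
    ○ open, literals {p=F, r=F, s=T}.
1 branch closed, 1 open.
An open branch gives a countermodel: p=F, r=F, s=T (unmentioned atoms arbitrary); the premises hold there but the conclusion fails.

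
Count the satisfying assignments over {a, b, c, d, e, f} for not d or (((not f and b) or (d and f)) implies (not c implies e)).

Initial set: {(not d or (((not f and b) or (d and f)) implies (not c implies e)))}.
(not d or (((not f and b) or (d and f)) implies (not c implies e))): β-rule — branch into not d  //  (((not f and b) or (d and f)) implies (not c implies e)).
  branch 1 (add not d):
    ○ open, literals {d=F}.
  branch 2 (add (((not f and b) or (d and f)) implies (not c implies e))):
    (((not f and b) or (d and f)) implies (not c implies e)): β-rule — branch into not ((not f and b) or (d and f))  //  (not c implies e).
      branch 2.1 (add not ((not f and b) or (d and f))):
        not ((not f and b) or (d and f)): α-rule — add not (not f and b), not (d and f).
        not (not f and b): β-rule — branch into not not f  //  not b.
          branch 2.1.1 (add not not f):
            not (d and f): β-rule — branch into not d  //  not f.
              branch 2.1.1.1 (add not d):
                ○ open, literals {d=F, f=T}.
              branch 2.1.1.2 (add not f):
                × closes — contains both f and not f.
          branch 2.1.2 (add not b):
            not (d and f): β-rule — branch into not d  //  not f.
              branch 2.1.2.1 (add not d):
                ○ open, literals {b=F, d=F}.
              branch 2.1.2.2 (add not f):
                ○ open, literals {b=F, f=F}.
      branch 2.2 (add (not c implies e)):
        (not c implies e): β-rule — branch into not not c  //  e.
          branch 2.2.1 (add not not c):
            ○ open, literals {c=T}.
          branch 2.2.2 (add e):
            ○ open, literals {e=T}.
1 branch closed, 6 open.
Each open branch fixes some atoms; the unmentioned ones are free. Counting distinct full assignments: branch {d=F} (a, b, c, e, f) contributes 32 new; branch {d=F, f=T} (a, b, c, e) contributes 0 new; branch {b=F, d=F} (a, c, e, f) contributes 0 new; branch {b=F, f=F} (a, c, d, e) contributes 8 new; branch {c=T} (a, b, d, e, f) contributes 12 new; branch {e=T} (a, b, c, d, f) contributes 6 new. Total: 58.

58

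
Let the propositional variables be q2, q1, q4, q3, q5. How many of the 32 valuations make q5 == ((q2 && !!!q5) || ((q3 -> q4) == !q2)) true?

10

Initial set: {T (q5 == ((q2 && !!!q5) || ((q3 -> q4) == !q2)))}.
T (q5 == ((q2 && !!!q5) || ((q3 -> q4) == !q2))): β-rule — branch into T q5, T ((q2 && !!!q5) || ((q3 -> q4) == !q2))  //  F q5, F ((q2 && !!!q5) || ((q3 -> q4) == !q2)).
  branch 1 (add T q5, T ((q2 && !!!q5) || ((q3 -> q4) == !q2))):
    T ((q2 && !!!q5) || ((q3 -> q4) == !q2)): β-rule — branch into T (q2 && !!!q5)  //  T ((q3 -> q4) == !q2).
      branch 1.1 (add T (q2 && !!!q5)):
        T (q2 && !!!q5): α-rule — add T q2, T !!!q5.
        T !!!q5: drop double negation, giving T !q5.
        × closes — contains both q5 and !q5.
      branch 1.2 (add T ((q3 -> q4) == !q2)):
        T ((q3 -> q4) == !q2): β-rule — branch into T (q3 -> q4), T !q2  //  F (q3 -> q4), F !q2.
          branch 1.2.1 (add T (q3 -> q4), T !q2):
            T (q3 -> q4): β-rule — branch into F q3  //  T q4.
              branch 1.2.1.1 (add F q3):
                ○ open, literals {q2=F, q3=F, q5=T}.
              branch 1.2.1.2 (add T q4):
                ○ open, literals {q2=F, q4=T, q5=T}.
          branch 1.2.2 (add F (q3 -> q4), F !q2):
            F (q3 -> q4): α-rule — add T q3, F q4.
            ○ open, literals {q2=T, q3=T, q4=F, q5=T}.
  branch 2 (add F q5, F ((q2 && !!!q5) || ((q3 -> q4) == !q2))):
    F ((q2 && !!!q5) || ((q3 -> q4) == !q2)): α-rule — add F (q2 && !!!q5), F ((q3 -> q4) == !q2).
    F (q2 && !!!q5): β-rule — branch into F q2  //  F !!!q5.
      branch 2.1 (add F q2):
        F ((q3 -> q4) == !q2): β-rule — branch into T (q3 -> q4), F !q2  //  F (q3 -> q4), T !q2.
          branch 2.1.1 (add T (q3 -> q4), F !q2):
            × closes — contains both q2 and !q2.
          branch 2.1.2 (add F (q3 -> q4), T !q2):
            F (q3 -> q4): α-rule — add T q3, F q4.
            ○ open, literals {q2=F, q3=T, q4=F, q5=F}.
      branch 2.2 (add F !!!q5):
        F !!!q5: drop double negation, giving F !q5.
        × closes — contains both q5 and !q5.
3 branches closed, 4 open.
Each open branch fixes some atoms; the unmentioned ones are free. Counting distinct full assignments: branch {q2=F, q3=F, q5=T} (q1, q4) contributes 4 new; branch {q2=F, q4=T, q5=T} (q1, q3) contributes 2 new; branch {q2=T, q3=T, q4=F, q5=T} (q1) contributes 2 new; branch {q2=F, q3=T, q4=F, q5=F} (q1) contributes 2 new. Total: 10.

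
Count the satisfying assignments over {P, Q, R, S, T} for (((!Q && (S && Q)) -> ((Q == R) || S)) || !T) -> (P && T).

Initial set: {((((!Q && (S && Q)) -> ((Q == R) || S)) || !T) -> (P && T))}.
((((!Q && (S && Q)) -> ((Q == R) || S)) || !T) -> (P && T)): β-rule — branch into !(((!Q && (S && Q)) -> ((Q == R) || S)) || !T)  //  (P && T).
  branch 1 (add !(((!Q && (S && Q)) -> ((Q == R) || S)) || !T)):
    !(((!Q && (S && Q)) -> ((Q == R) || S)) || !T): α-rule — add !((!Q && (S && Q)) -> ((Q == R) || S)), !!T.
    !((!Q && (S && Q)) -> ((Q == R) || S)): α-rule — add (!Q && (S && Q)), !((Q == R) || S).
    (!Q && (S && Q)): α-rule — add !Q, (S && Q).
    !((Q == R) || S): α-rule — add !(Q == R), !S.
    (S && Q): α-rule — add S, Q.
    × closes — contains both S and !S.
  branch 2 (add (P && T)):
    (P && T): α-rule — add P, T.
    ○ open, literals {P=true, T=true}.
1 branch closed, 1 open.
Each open branch fixes some atoms; the unmentioned ones are free. Counting distinct full assignments: branch {P=true, T=true} (Q, R, S) contributes 8 new. Total: 8.

8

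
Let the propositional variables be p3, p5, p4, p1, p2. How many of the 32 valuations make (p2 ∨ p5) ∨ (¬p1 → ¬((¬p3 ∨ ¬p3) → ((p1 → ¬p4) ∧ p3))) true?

30

Initial set: {((p2 ∨ p5) ∨ (¬p1 → ¬((¬p3 ∨ ¬p3) → ((p1 → ¬p4) ∧ p3))))}.
((p2 ∨ p5) ∨ (¬p1 → ¬((¬p3 ∨ ¬p3) → ((p1 → ¬p4) ∧ p3)))): β-rule — branch into (p2 ∨ p5)  //  (¬p1 → ¬((¬p3 ∨ ¬p3) → ((p1 → ¬p4) ∧ p3))).
  branch 1 (add (p2 ∨ p5)):
    (p2 ∨ p5): β-rule — branch into p2  //  p5.
      branch 1.1 (add p2):
        ○ open, literals {p2=1}.
      branch 1.2 (add p5):
        ○ open, literals {p5=1}.
  branch 2 (add (¬p1 → ¬((¬p3 ∨ ¬p3) → ((p1 → ¬p4) ∧ p3)))):
    (¬p1 → ¬((¬p3 ∨ ¬p3) → ((p1 → ¬p4) ∧ p3))): β-rule — branch into ¬¬p1  //  ¬((¬p3 ∨ ¬p3) → ((p1 → ¬p4) ∧ p3)).
      branch 2.1 (add ¬¬p1):
        ○ open, literals {p1=1}.
      branch 2.2 (add ¬((¬p3 ∨ ¬p3) → ((p1 → ¬p4) ∧ p3))):
        ¬((¬p3 ∨ ¬p3) → ((p1 → ¬p4) ∧ p3)): α-rule — add (¬p3 ∨ ¬p3), ¬((p1 → ¬p4) ∧ p3).
        (¬p3 ∨ ¬p3): β-rule — branch into ¬p3  //  ¬p3.
          branch 2.2.1 (add ¬p3):
            ¬((p1 → ¬p4) ∧ p3): β-rule — branch into ¬(p1 → ¬p4)  //  ¬p3.
              branch 2.2.1.1 (add ¬(p1 → ¬p4)):
                ¬(p1 → ¬p4): α-rule — add p1, ¬¬p4.
                ○ open, literals {p1=1, p3=0, p4=1}.
              branch 2.2.1.2 (add ¬p3):
                ○ open, literals {p3=0}.
          branch 2.2.2 (add ¬p3):
            ¬((p1 → ¬p4) ∧ p3): β-rule — branch into ¬(p1 → ¬p4)  //  ¬p3.
              branch 2.2.2.1 (add ¬(p1 → ¬p4)):
                ¬(p1 → ¬p4): α-rule — add p1, ¬¬p4.
                ○ open, literals {p1=1, p3=0, p4=1}.
              branch 2.2.2.2 (add ¬p3):
                ○ open, literals {p3=0}.
0 branches closed, 7 open.
Each open branch fixes some atoms; the unmentioned ones are free. Counting distinct full assignments: branch {p2=1} (p3, p5, p4, p1) contributes 16 new; branch {p5=1} (p3, p4, p1, p2) contributes 8 new; branch {p1=1} (p3, p5, p4, p2) contributes 4 new; branch {p1=1, p3=0, p4=1} (p5, p2) contributes 0 new; branch {p3=0} (p5, p4, p1, p2) contributes 2 new; branch {p1=1, p3=0, p4=1} (p5, p2) contributes 0 new; branch {p3=0} (p5, p4, p1, p2) contributes 0 new. Total: 30.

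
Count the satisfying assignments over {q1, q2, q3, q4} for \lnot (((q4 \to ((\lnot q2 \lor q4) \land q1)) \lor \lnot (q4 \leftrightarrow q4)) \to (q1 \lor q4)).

Initial set: {\lnot (((q4 \to ((\lnot q2 \lor q4) \land q1)) \lor \lnot (q4 \leftrightarrow q4)) \to (q1 \lor q4))}.
\lnot (((q4 \to ((\lnot q2 \lor q4) \land q1)) \lor \lnot (q4 \leftrightarrow q4)) \to (q1 \lor q4)): α-rule — add ((q4 \to ((\lnot q2 \lor q4) \land q1)) \lor \lnot (q4 \leftrightarrow q4)), \lnot (q1 \lor q4).
\lnot (q1 \lor q4): α-rule — add \lnot q1, \lnot q4.
((q4 \to ((\lnot q2 \lor q4) \land q1)) \lor \lnot (q4 \leftrightarrow q4)): β-rule — branch into (q4 \to ((\lnot q2 \lor q4) \land q1))  //  \lnot (q4 \leftrightarrow q4).
  branch 1 (add (q4 \to ((\lnot q2 \lor q4) \land q1))):
    (q4 \to ((\lnot q2 \lor q4) \land q1)): β-rule — branch into \lnot q4  //  ((\lnot q2 \lor q4) \land q1).
      branch 1.1 (add \lnot q4):
        ○ open, literals {q1=F, q4=F}.
      branch 1.2 (add ((\lnot q2 \lor q4) \land q1)):
        ((\lnot q2 \lor q4) \land q1): α-rule — add (\lnot q2 \lor q4), q1.
        × closes — contains both q1 and \lnot q1.
  branch 2 (add \lnot (q4 \leftrightarrow q4)):
    \lnot (q4 \leftrightarrow q4): β-rule — branch into q4, \lnot q4  //  \lnot q4, q4.
      branch 2.1 (add q4, \lnot q4):
        × closes — contains both q4 and \lnot q4.
      branch 2.2 (add \lnot q4, q4):
        × closes — contains both q4 and \lnot q4.
3 branches closed, 1 open.
Each open branch fixes some atoms; the unmentioned ones are free. Counting distinct full assignments: branch {q1=F, q4=F} (q2, q3) contributes 4 new. Total: 4.

4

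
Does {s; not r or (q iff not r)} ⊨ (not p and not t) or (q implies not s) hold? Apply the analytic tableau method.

Initial set: {T s; T (not r or (q iff not r)); F ((not p and not t) or (q implies not s))}.
F ((not p and not t) or (q implies not s)): α-rule — add F (not p and not t), F (q implies not s).
F (q implies not s): α-rule — add T q, F not s.
T (not r or (q iff not r)): β-rule — branch into T not r  //  T (q iff not r).
  branch 1 (add T not r):
    F (not p and not t): β-rule — branch into F not p  //  F not t.
      branch 1.1 (add F not p):
        ○ open, literals {p=true, q=true, r=false, s=true}.
      branch 1.2 (add F not t):
        ○ open, literals {q=true, r=false, s=true, t=true}.
  branch 2 (add T (q iff not r)):
    F (not p and not t): β-rule — branch into F not p  //  F not t.
      branch 2.1 (add F not p):
        T (q iff not r): β-rule — branch into T q, T not r  //  F q, F not r.
          branch 2.1.1 (add T q, T not r):
            ○ open, literals {p=true, q=true, r=false, s=true}.
          branch 2.1.2 (add F q, F not r):
            × closes — contains both q and not q.
      branch 2.2 (add F not t):
        T (q iff not r): β-rule — branch into T q, T not r  //  F q, F not r.
          branch 2.2.1 (add T q, T not r):
            ○ open, literals {q=true, r=false, s=true, t=true}.
          branch 2.2.2 (add F q, F not r):
            × closes — contains both q and not q.
2 branches closed, 4 open.
An open branch gives a countermodel: p=true, q=true, r=false, s=true (unmentioned atoms arbitrary); the premises hold there but the conclusion fails.

No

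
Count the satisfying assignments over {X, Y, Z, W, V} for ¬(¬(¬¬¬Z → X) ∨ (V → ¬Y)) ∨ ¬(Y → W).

Initial set: {(¬(¬(¬¬¬Z → X) ∨ (V → ¬Y)) ∨ ¬(Y → W))}.
(¬(¬(¬¬¬Z → X) ∨ (V → ¬Y)) ∨ ¬(Y → W)): β-rule — branch into ¬(¬(¬¬¬Z → X) ∨ (V → ¬Y))  //  ¬(Y → W).
  branch 1 (add ¬(¬(¬¬¬Z → X) ∨ (V → ¬Y))):
    ¬(¬(¬¬¬Z → X) ∨ (V → ¬Y)): α-rule — add ¬¬(¬¬¬Z → X), ¬(V → ¬Y).
    ¬(V → ¬Y): α-rule — add V, ¬¬Y.
    ¬¬(¬¬¬Z → X): β-rule — branch into ¬¬¬¬Z  //  X.
      branch 1.1 (add ¬¬¬¬Z):
        ¬¬¬¬Z: drop double negation, giving ¬¬Z.
        ○ open, literals {V=true, Y=true, Z=true}.
      branch 1.2 (add X):
        ○ open, literals {V=true, X=true, Y=true}.
  branch 2 (add ¬(Y → W)):
    ¬(Y → W): α-rule — add Y, ¬W.
    ○ open, literals {W=false, Y=true}.
0 branches closed, 3 open.
Each open branch fixes some atoms; the unmentioned ones are free. Counting distinct full assignments: branch {V=true, Y=true, Z=true} (X, W) contributes 4 new; branch {V=true, X=true, Y=true} (Z, W) contributes 2 new; branch {W=false, Y=true} (X, Z, V) contributes 5 new. Total: 11.

11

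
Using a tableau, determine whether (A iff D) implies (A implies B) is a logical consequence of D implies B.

Initial set: {(D implies B); not ((A iff D) implies (A implies B))}.
not ((A iff D) implies (A implies B)): α-rule — add (A iff D), not (A implies B).
not (A implies B): α-rule — add A, not B.
(D implies B): β-rule — branch into not D  //  B.
  branch 1 (add not D):
    (A iff D): β-rule — branch into A, D  //  not A, not D.
      branch 1.1 (add A, D):
        × closes — contains both D and not D.
      branch 1.2 (add not A, not D):
        × closes — contains both A and not A.
  branch 2 (add B):
    × closes — contains both B and not B.
All 3 branches close.
Every branch closed, so the premises entail the conclusion.

Yes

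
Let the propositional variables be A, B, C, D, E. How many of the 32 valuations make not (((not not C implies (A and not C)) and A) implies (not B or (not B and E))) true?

Initial set: {not (((not not C implies (A and not C)) and A) implies (not B or (not B and E)))}.
not (((not not C implies (A and not C)) and A) implies (not B or (not B and E))): α-rule — add ((not not C implies (A and not C)) and A), not (not B or (not B and E)).
((not not C implies (A and not C)) and A): α-rule — add (not not C implies (A and not C)), A.
not (not B or (not B and E)): α-rule — add not not B, not (not B and E).
(not not C implies (A and not C)): β-rule — branch into not not not C  //  (A and not C).
  branch 1 (add not not not C):
    not not not C: drop double negation, giving not C.
    not (not B and E): β-rule — branch into not not B  //  not E.
      branch 1.1 (add not not B):
        ○ open, literals {A=T, B=T, C=F}.
      branch 1.2 (add not E):
        ○ open, literals {A=T, B=T, C=F, E=F}.
  branch 2 (add (A and not C)):
    (A and not C): α-rule — add A, not C.
    not (not B and E): β-rule — branch into not not B  //  not E.
      branch 2.1 (add not not B):
        ○ open, literals {A=T, B=T, C=F}.
      branch 2.2 (add not E):
        ○ open, literals {A=T, B=T, C=F, E=F}.
0 branches closed, 4 open.
Each open branch fixes some atoms; the unmentioned ones are free. Counting distinct full assignments: branch {A=T, B=T, C=F} (D, E) contributes 4 new; branch {A=T, B=T, C=F, E=F} (D) contributes 0 new; branch {A=T, B=T, C=F} (D, E) contributes 0 new; branch {A=T, B=T, C=F, E=F} (D) contributes 0 new. Total: 4.

4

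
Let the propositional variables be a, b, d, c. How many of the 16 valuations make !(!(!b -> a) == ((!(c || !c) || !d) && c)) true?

Initial set: {T !(!(!b -> a) == ((!(c || !c) || !d) && c))}.
T !(!(!b -> a) == ((!(c || !c) || !d) && c)): β-rule — branch into T !(!b -> a), F ((!(c || !c) || !d) && c)  //  F !(!b -> a), T ((!(c || !c) || !d) && c).
  branch 1 (add T !(!b -> a), F ((!(c || !c) || !d) && c)):
    T !(!b -> a): α-rule — add T !b, F a.
    F ((!(c || !c) || !d) && c): β-rule — branch into F (!(c || !c) || !d)  //  F c.
      branch 1.1 (add F (!(c || !c) || !d)):
        F (!(c || !c) || !d): α-rule — add F !(c || !c), F !d.
        F !(c || !c): β-rule — branch into T c  //  T !c.
          branch 1.1.1 (add T c):
            ○ open, literals {a=F, b=F, c=T, d=T}.
          branch 1.1.2 (add T !c):
            ○ open, literals {a=F, b=F, c=F, d=T}.
      branch 1.2 (add F c):
        ○ open, literals {a=F, b=F, c=F}.
  branch 2 (add F !(!b -> a), T ((!(c || !c) || !d) && c)):
    T ((!(c || !c) || !d) && c): α-rule — add T (!(c || !c) || !d), T c.
    F !(!b -> a): β-rule — branch into F !b  //  T a.
      branch 2.1 (add F !b):
        T (!(c || !c) || !d): β-rule — branch into T !(c || !c)  //  T !d.
          branch 2.1.1 (add T !(c || !c)):
            T !(c || !c): α-rule — add F c, F !c.
            × closes — contains both c and !c.
          branch 2.1.2 (add T !d):
            ○ open, literals {b=T, c=T, d=F}.
      branch 2.2 (add T a):
        T (!(c || !c) || !d): β-rule — branch into T !(c || !c)  //  T !d.
          branch 2.2.1 (add T !(c || !c)):
            T !(c || !c): α-rule — add F c, F !c.
            × closes — contains both c and !c.
          branch 2.2.2 (add T !d):
            ○ open, literals {a=T, c=T, d=F}.
2 branches closed, 5 open.
Each open branch fixes some atoms; the unmentioned ones are free. Counting distinct full assignments: branch {a=F, b=F, c=T, d=T} (none free) contributes 1 new; branch {a=F, b=F, c=F, d=T} (none free) contributes 1 new; branch {a=F, b=F, c=F} (d) contributes 1 new; branch {b=T, c=T, d=F} (a) contributes 2 new; branch {a=T, c=T, d=F} (b) contributes 1 new. Total: 6.

6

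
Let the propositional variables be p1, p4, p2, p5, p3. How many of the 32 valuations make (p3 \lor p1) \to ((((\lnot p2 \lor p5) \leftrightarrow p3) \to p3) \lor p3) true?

Initial set: {T ((p3 \lor p1) \to ((((\lnot p2 \lor p5) \leftrightarrow p3) \to p3) \lor p3))}.
T ((p3 \lor p1) \to ((((\lnot p2 \lor p5) \leftrightarrow p3) \to p3) \lor p3)): β-rule — branch into F (p3 \lor p1)  //  T ((((\lnot p2 \lor p5) \leftrightarrow p3) \to p3) \lor p3).
  branch 1 (add F (p3 \lor p1)):
    F (p3 \lor p1): α-rule — add F p3, F p1.
    ○ open, literals {p1=F, p3=F}.
  branch 2 (add T ((((\lnot p2 \lor p5) \leftrightarrow p3) \to p3) \lor p3)):
    T ((((\lnot p2 \lor p5) \leftrightarrow p3) \to p3) \lor p3): β-rule — branch into T (((\lnot p2 \lor p5) \leftrightarrow p3) \to p3)  //  T p3.
      branch 2.1 (add T (((\lnot p2 \lor p5) \leftrightarrow p3) \to p3)):
        T (((\lnot p2 \lor p5) \leftrightarrow p3) \to p3): β-rule — branch into F ((\lnot p2 \lor p5) \leftrightarrow p3)  //  T p3.
          branch 2.1.1 (add F ((\lnot p2 \lor p5) \leftrightarrow p3)):
            F ((\lnot p2 \lor p5) \leftrightarrow p3): β-rule — branch into T (\lnot p2 \lor p5), F p3  //  F (\lnot p2 \lor p5), T p3.
              branch 2.1.1.1 (add T (\lnot p2 \lor p5), F p3):
                T (\lnot p2 \lor p5): β-rule — branch into T \lnot p2  //  T p5.
                  branch 2.1.1.1.1 (add T \lnot p2):
                    ○ open, literals {p2=F, p3=F}.
                  branch 2.1.1.1.2 (add T p5):
                    ○ open, literals {p3=F, p5=T}.
              branch 2.1.1.2 (add F (\lnot p2 \lor p5), T p3):
                F (\lnot p2 \lor p5): α-rule — add F \lnot p2, F p5.
                ○ open, literals {p2=T, p3=T, p5=F}.
          branch 2.1.2 (add T p3):
            ○ open, literals {p3=T}.
      branch 2.2 (add T p3):
        ○ open, literals {p3=T}.
0 branches closed, 6 open.
Each open branch fixes some atoms; the unmentioned ones are free. Counting distinct full assignments: branch {p1=F, p3=F} (p4, p2, p5) contributes 8 new; branch {p2=F, p3=F} (p1, p4, p5) contributes 4 new; branch {p3=F, p5=T} (p1, p4, p2) contributes 2 new; branch {p2=T, p3=T, p5=F} (p1, p4) contributes 4 new; branch {p3=T} (p1, p4, p2, p5) contributes 12 new; branch {p3=T} (p1, p4, p2, p5) contributes 0 new. Total: 30.

30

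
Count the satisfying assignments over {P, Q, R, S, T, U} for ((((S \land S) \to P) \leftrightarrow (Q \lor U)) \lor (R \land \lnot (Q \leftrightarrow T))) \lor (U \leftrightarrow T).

Initial set: {(((((S \land S) \to P) \leftrightarrow (Q \lor U)) \lor (R \land \lnot (Q \leftrightarrow T))) \lor (U \leftrightarrow T))}.
(((((S \land S) \to P) \leftrightarrow (Q \lor U)) \lor (R \land \lnot (Q \leftrightarrow T))) \lor (U \leftrightarrow T)): β-rule — branch into ((((S \land S) \to P) \leftrightarrow (Q \lor U)) \lor (R \land \lnot (Q \leftrightarrow T)))  //  (U \leftrightarrow T).
  branch 1 (add ((((S \land S) \to P) \leftrightarrow (Q \lor U)) \lor (R \land \lnot (Q \leftrightarrow T)))):
    ((((S \land S) \to P) \leftrightarrow (Q \lor U)) \lor (R \land \lnot (Q \leftrightarrow T))): β-rule — branch into (((S \land S) \to P) \leftrightarrow (Q \lor U))  //  (R \land \lnot (Q \leftrightarrow T)).
      branch 1.1 (add (((S \land S) \to P) \leftrightarrow (Q \lor U))):
        (((S \land S) \to P) \leftrightarrow (Q \lor U)): β-rule — branch into ((S \land S) \to P), (Q \lor U)  //  \lnot ((S \land S) \to P), \lnot (Q \lor U).
          branch 1.1.1 (add ((S \land S) \to P), (Q \lor U)):
            ((S \land S) \to P): β-rule — branch into \lnot (S \land S)  //  P.
              branch 1.1.1.1 (add \lnot (S \land S)):
                (Q \lor U): β-rule — branch into Q  //  U.
                  branch 1.1.1.1.1 (add Q):
                    \lnot (S \land S): β-rule — branch into \lnot S  //  \lnot S.
                      branch 1.1.1.1.1.1 (add \lnot S):
                        ○ open, literals {Q=true, S=false}.
                      branch 1.1.1.1.1.2 (add \lnot S):
                        ○ open, literals {Q=true, S=false}.
                  branch 1.1.1.1.2 (add U):
                    \lnot (S \land S): β-rule — branch into \lnot S  //  \lnot S.
                      branch 1.1.1.1.2.1 (add \lnot S):
                        ○ open, literals {S=false, U=true}.
                      branch 1.1.1.1.2.2 (add \lnot S):
                        ○ open, literals {S=false, U=true}.
              branch 1.1.1.2 (add P):
                (Q \lor U): β-rule — branch into Q  //  U.
                  branch 1.1.1.2.1 (add Q):
                    ○ open, literals {P=true, Q=true}.
                  branch 1.1.1.2.2 (add U):
                    ○ open, literals {P=true, U=true}.
          branch 1.1.2 (add \lnot ((S \land S) \to P), \lnot (Q \lor U)):
            \lnot ((S \land S) \to P): α-rule — add (S \land S), \lnot P.
            \lnot (Q \lor U): α-rule — add \lnot Q, \lnot U.
            (S \land S): α-rule — add S, S.
            ○ open, literals {P=false, Q=false, S=true, U=false}.
      branch 1.2 (add (R \land \lnot (Q \leftrightarrow T))):
        (R \land \lnot (Q \leftrightarrow T)): α-rule — add R, \lnot (Q \leftrightarrow T).
        \lnot (Q \leftrightarrow T): β-rule — branch into Q, \lnot T  //  \lnot Q, T.
          branch 1.2.1 (add Q, \lnot T):
            ○ open, literals {Q=true, R=true, T=false}.
          branch 1.2.2 (add \lnot Q, T):
            ○ open, literals {Q=false, R=true, T=true}.
  branch 2 (add (U \leftrightarrow T)):
    (U \leftrightarrow T): β-rule — branch into U, T  //  \lnot U, \lnot T.
      branch 2.1 (add U, T):
        ○ open, literals {T=true, U=true}.
      branch 2.2 (add \lnot U, \lnot T):
        ○ open, literals {T=false, U=false}.
0 branches closed, 11 open.
Each open branch fixes some atoms; the unmentioned ones are free. Counting distinct full assignments: branch {Q=true, S=false} (P, R, T, U) contributes 16 new; branch {Q=true, S=false} (P, R, T, U) contributes 0 new; branch {S=false, U=true} (P, Q, R, T) contributes 8 new; branch {S=false, U=true} (P, Q, R, T) contributes 0 new; branch {P=true, Q=true} (R, S, T, U) contributes 8 new; branch {P=true, U=true} (Q, R, S, T) contributes 4 new; branch {P=false, Q=false, S=true, U=false} (R, T) contributes 4 new; branch {Q=true, R=true, T=false} (P, S, U) contributes 2 new; branch {Q=false, R=true, T=true} (P, S, U) contributes 4 new; branch {T=true, U=true} (P, Q, R, S) contributes 3 new; branch {T=false, U=false} (P, Q, R, S) contributes 7 new. Total: 56.

56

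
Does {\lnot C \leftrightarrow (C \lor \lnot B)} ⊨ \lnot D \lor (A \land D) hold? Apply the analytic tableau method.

Initial set: {(\lnot C \leftrightarrow (C \lor \lnot B)); \lnot (\lnot D \lor (A \land D))}.
\lnot (\lnot D \lor (A \land D)): α-rule — add \lnot \lnot D, \lnot (A \land D).
(\lnot C \leftrightarrow (C \lor \lnot B)): β-rule — branch into \lnot C, (C \lor \lnot B)  //  \lnot \lnot C, \lnot (C \lor \lnot B).
  branch 1 (add \lnot C, (C \lor \lnot B)):
    \lnot (A \land D): β-rule — branch into \lnot A  //  \lnot D.
      branch 1.1 (add \lnot A):
        (C \lor \lnot B): β-rule — branch into C  //  \lnot B.
          branch 1.1.1 (add C):
            × closes — contains both C and \lnot C.
          branch 1.1.2 (add \lnot B):
            ○ open, literals {A=false, B=false, C=false, D=true}.
      branch 1.2 (add \lnot D):
        × closes — contains both D and \lnot D.
  branch 2 (add \lnot \lnot C, \lnot (C \lor \lnot B)):
    \lnot (C \lor \lnot B): α-rule — add \lnot C, \lnot \lnot B.
    × closes — contains both C and \lnot C.
3 branches closed, 1 open.
An open branch gives a countermodel: A=false, B=false, C=false, D=true (unmentioned atoms arbitrary); the premises hold there but the conclusion fails.

No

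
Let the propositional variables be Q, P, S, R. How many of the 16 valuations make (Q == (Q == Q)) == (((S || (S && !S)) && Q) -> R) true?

Initial set: {((Q == (Q == Q)) == (((S || (S && !S)) && Q) -> R))}.
((Q == (Q == Q)) == (((S || (S && !S)) && Q) -> R)): β-rule — branch into (Q == (Q == Q)), (((S || (S && !S)) && Q) -> R)  //  !(Q == (Q == Q)), !(((S || (S && !S)) && Q) -> R).
  branch 1 (add (Q == (Q == Q)), (((S || (S && !S)) && Q) -> R)):
    (Q == (Q == Q)): β-rule — branch into Q, (Q == Q)  //  !Q, !(Q == Q).
      branch 1.1 (add Q, (Q == Q)):
        (((S || (S && !S)) && Q) -> R): β-rule — branch into !((S || (S && !S)) && Q)  //  R.
          branch 1.1.1 (add !((S || (S && !S)) && Q)):
            (Q == Q): β-rule — branch into Q, Q  //  !Q, !Q.
              branch 1.1.1.1 (add Q, Q):
                !((S || (S && !S)) && Q): β-rule — branch into !(S || (S && !S))  //  !Q.
                  branch 1.1.1.1.1 (add !(S || (S && !S))):
                    !(S || (S && !S)): α-rule — add !S, !(S && !S).
                    !(S && !S): β-rule — branch into !S  //  !!S.
                      branch 1.1.1.1.1.1 (add !S):
                        ○ open, literals {Q=true, S=false}.
                      branch 1.1.1.1.1.2 (add !!S):
                        × closes — contains both S and !S.
                  branch 1.1.1.1.2 (add !Q):
                    × closes — contains both Q and !Q.
              branch 1.1.1.2 (add !Q, !Q):
                × closes — contains both Q and !Q.
          branch 1.1.2 (add R):
            (Q == Q): β-rule — branch into Q, Q  //  !Q, !Q.
              branch 1.1.2.1 (add Q, Q):
                ○ open, literals {Q=true, R=true}.
              branch 1.1.2.2 (add !Q, !Q):
                × closes — contains both Q and !Q.
      branch 1.2 (add !Q, !(Q == Q)):
        (((S || (S && !S)) && Q) -> R): β-rule — branch into !((S || (S && !S)) && Q)  //  R.
          branch 1.2.1 (add !((S || (S && !S)) && Q)):
            !(Q == Q): β-rule — branch into Q, !Q  //  !Q, Q.
              branch 1.2.1.1 (add Q, !Q):
                × closes — contains both Q and !Q.
              branch 1.2.1.2 (add !Q, Q):
                × closes — contains both Q and !Q.
          branch 1.2.2 (add R):
            !(Q == Q): β-rule — branch into Q, !Q  //  !Q, Q.
              branch 1.2.2.1 (add Q, !Q):
                × closes — contains both Q and !Q.
              branch 1.2.2.2 (add !Q, Q):
                × closes — contains both Q and !Q.
  branch 2 (add !(Q == (Q == Q)), !(((S || (S && !S)) && Q) -> R)):
    !(((S || (S && !S)) && Q) -> R): α-rule — add ((S || (S && !S)) && Q), !R.
    ((S || (S && !S)) && Q): α-rule — add (S || (S && !S)), Q.
    !(Q == (Q == Q)): β-rule — branch into Q, !(Q == Q)  //  !Q, (Q == Q).
      branch 2.1 (add Q, !(Q == Q)):
        (S || (S && !S)): β-rule — branch into S  //  (S && !S).
          branch 2.1.1 (add S):
            !(Q == Q): β-rule — branch into Q, !Q  //  !Q, Q.
              branch 2.1.1.1 (add Q, !Q):
                × closes — contains both Q and !Q.
              branch 2.1.1.2 (add !Q, Q):
                × closes — contains both Q and !Q.
          branch 2.1.2 (add (S && !S)):
            (S && !S): α-rule — add S, !S.
            × closes — contains both S and !S.
      branch 2.2 (add !Q, (Q == Q)):
        × closes — contains both Q and !Q.
12 branches closed, 2 open.
Each open branch fixes some atoms; the unmentioned ones are free. Counting distinct full assignments: branch {Q=true, S=false} (P, R) contributes 4 new; branch {Q=true, R=true} (P, S) contributes 2 new. Total: 6.

6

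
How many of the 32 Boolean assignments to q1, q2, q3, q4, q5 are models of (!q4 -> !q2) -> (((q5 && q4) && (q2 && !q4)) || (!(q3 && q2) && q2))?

12

Initial set: {T ((!q4 -> !q2) -> (((q5 && q4) && (q2 && !q4)) || (!(q3 && q2) && q2)))}.
T ((!q4 -> !q2) -> (((q5 && q4) && (q2 && !q4)) || (!(q3 && q2) && q2))): β-rule — branch into F (!q4 -> !q2)  //  T (((q5 && q4) && (q2 && !q4)) || (!(q3 && q2) && q2)).
  branch 1 (add F (!q4 -> !q2)):
    F (!q4 -> !q2): α-rule — add T !q4, F !q2.
    ○ open, literals {q2=T, q4=F}.
  branch 2 (add T (((q5 && q4) && (q2 && !q4)) || (!(q3 && q2) && q2))):
    T (((q5 && q4) && (q2 && !q4)) || (!(q3 && q2) && q2)): β-rule — branch into T ((q5 && q4) && (q2 && !q4))  //  T (!(q3 && q2) && q2).
      branch 2.1 (add T ((q5 && q4) && (q2 && !q4))):
        T ((q5 && q4) && (q2 && !q4)): α-rule — add T (q5 && q4), T (q2 && !q4).
        T (q5 && q4): α-rule — add T q5, T q4.
        T (q2 && !q4): α-rule — add T q2, T !q4.
        × closes — contains both q4 and !q4.
      branch 2.2 (add T (!(q3 && q2) && q2)):
        T (!(q3 && q2) && q2): α-rule — add T !(q3 && q2), T q2.
        T !(q3 && q2): β-rule — branch into F q3  //  F q2.
          branch 2.2.1 (add F q3):
            ○ open, literals {q2=T, q3=F}.
          branch 2.2.2 (add F q2):
            × closes — contains both q2 and !q2.
2 branches closed, 2 open.
Each open branch fixes some atoms; the unmentioned ones are free. Counting distinct full assignments: branch {q2=T, q4=F} (q1, q3, q5) contributes 8 new; branch {q2=T, q3=F} (q1, q4, q5) contributes 4 new. Total: 12.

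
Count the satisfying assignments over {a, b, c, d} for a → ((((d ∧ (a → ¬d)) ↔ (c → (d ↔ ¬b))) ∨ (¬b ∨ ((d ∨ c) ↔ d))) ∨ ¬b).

15

Initial set: {(a → ((((d ∧ (a → ¬d)) ↔ (c → (d ↔ ¬b))) ∨ (¬b ∨ ((d ∨ c) ↔ d))) ∨ ¬b))}.
(a → ((((d ∧ (a → ¬d)) ↔ (c → (d ↔ ¬b))) ∨ (¬b ∨ ((d ∨ c) ↔ d))) ∨ ¬b)): β-rule — branch into ¬a  //  ((((d ∧ (a → ¬d)) ↔ (c → (d ↔ ¬b))) ∨ (¬b ∨ ((d ∨ c) ↔ d))) ∨ ¬b).
  branch 1 (add ¬a):
    ○ open, literals {a=F}.
  branch 2 (add ((((d ∧ (a → ¬d)) ↔ (c → (d ↔ ¬b))) ∨ (¬b ∨ ((d ∨ c) ↔ d))) ∨ ¬b)):
    ((((d ∧ (a → ¬d)) ↔ (c → (d ↔ ¬b))) ∨ (¬b ∨ ((d ∨ c) ↔ d))) ∨ ¬b): β-rule — branch into (((d ∧ (a → ¬d)) ↔ (c → (d ↔ ¬b))) ∨ (¬b ∨ ((d ∨ c) ↔ d)))  //  ¬b.
      branch 2.1 (add (((d ∧ (a → ¬d)) ↔ (c → (d ↔ ¬b))) ∨ (¬b ∨ ((d ∨ c) ↔ d)))):
        (((d ∧ (a → ¬d)) ↔ (c → (d ↔ ¬b))) ∨ (¬b ∨ ((d ∨ c) ↔ d))): β-rule — branch into ((d ∧ (a → ¬d)) ↔ (c → (d ↔ ¬b)))  //  (¬b ∨ ((d ∨ c) ↔ d)).
          branch 2.1.1 (add ((d ∧ (a → ¬d)) ↔ (c → (d ↔ ¬b)))):
            ((d ∧ (a → ¬d)) ↔ (c → (d ↔ ¬b))): β-rule — branch into (d ∧ (a → ¬d)), (c → (d ↔ ¬b))  //  ¬(d ∧ (a → ¬d)), ¬(c → (d ↔ ¬b)).
              branch 2.1.1.1 (add (d ∧ (a → ¬d)), (c → (d ↔ ¬b))):
                (d ∧ (a → ¬d)): α-rule — add d, (a → ¬d).
                (c → (d ↔ ¬b)): β-rule — branch into ¬c  //  (d ↔ ¬b).
                  branch 2.1.1.1.1 (add ¬c):
                    (a → ¬d): β-rule — branch into ¬a  //  ¬d.
                      branch 2.1.1.1.1.1 (add ¬a):
                        ○ open, literals {a=F, c=F, d=T}.
                      branch 2.1.1.1.1.2 (add ¬d):
                        × closes — contains both d and ¬d.
                  branch 2.1.1.1.2 (add (d ↔ ¬b)):
                    (a → ¬d): β-rule — branch into ¬a  //  ¬d.
                      branch 2.1.1.1.2.1 (add ¬a):
                        (d ↔ ¬b): β-rule — branch into d, ¬b  //  ¬d, ¬¬b.
                          branch 2.1.1.1.2.1.1 (add d, ¬b):
                            ○ open, literals {a=F, b=F, d=T}.
                          branch 2.1.1.1.2.1.2 (add ¬d, ¬¬b):
                            × closes — contains both d and ¬d.
                      branch 2.1.1.1.2.2 (add ¬d):
                        × closes — contains both d and ¬d.
              branch 2.1.1.2 (add ¬(d ∧ (a → ¬d)), ¬(c → (d ↔ ¬b))):
                ¬(c → (d ↔ ¬b)): α-rule — add c, ¬(d ↔ ¬b).
                ¬(d ∧ (a → ¬d)): β-rule — branch into ¬d  //  ¬(a → ¬d).
                  branch 2.1.1.2.1 (add ¬d):
                    ¬(d ↔ ¬b): β-rule — branch into d, ¬¬b  //  ¬d, ¬b.
                      branch 2.1.1.2.1.1 (add d, ¬¬b):
                        × closes — contains both d and ¬d.
                      branch 2.1.1.2.1.2 (add ¬d, ¬b):
                        ○ open, literals {b=F, c=T, d=F}.
                  branch 2.1.1.2.2 (add ¬(a → ¬d)):
                    ¬(a → ¬d): α-rule — add a, ¬¬d.
                    ¬(d ↔ ¬b): β-rule — branch into d, ¬¬b  //  ¬d, ¬b.
                      branch 2.1.1.2.2.1 (add d, ¬¬b):
                        ○ open, literals {a=T, b=T, c=T, d=T}.
                      branch 2.1.1.2.2.2 (add ¬d, ¬b):
                        × closes — contains both d and ¬d.
          branch 2.1.2 (add (¬b ∨ ((d ∨ c) ↔ d))):
            (¬b ∨ ((d ∨ c) ↔ d)): β-rule — branch into ¬b  //  ((d ∨ c) ↔ d).
              branch 2.1.2.1 (add ¬b):
                ○ open, literals {b=F}.
              branch 2.1.2.2 (add ((d ∨ c) ↔ d)):
                ((d ∨ c) ↔ d): β-rule — branch into (d ∨ c), d  //  ¬(d ∨ c), ¬d.
                  branch 2.1.2.2.1 (add (d ∨ c), d):
                    (d ∨ c): β-rule — branch into d  //  c.
                      branch 2.1.2.2.1.1 (add d):
                        ○ open, literals {d=T}.
                      branch 2.1.2.2.1.2 (add c):
                        ○ open, literals {c=T, d=T}.
                  branch 2.1.2.2.2 (add ¬(d ∨ c), ¬d):
                    ¬(d ∨ c): α-rule — add ¬d, ¬c.
                    ○ open, literals {c=F, d=F}.
      branch 2.2 (add ¬b):
        ○ open, literals {b=F}.
5 branches closed, 10 open.
Each open branch fixes some atoms; the unmentioned ones are free. Counting distinct full assignments: branch {a=F} (b, c, d) contributes 8 new; branch {a=F, c=F, d=T} (b) contributes 0 new; branch {a=F, b=F, d=T} (c) contributes 0 new; branch {b=F, c=T, d=F} (a) contributes 1 new; branch {a=T, b=T, c=T, d=T} (none free) contributes 1 new; branch {b=F} (a, c, d) contributes 3 new; branch {d=T} (a, b, c) contributes 1 new; branch {c=T, d=T} (a, b) contributes 0 new; branch {c=F, d=F} (a, b) contributes 1 new; branch {b=F} (a, c, d) contributes 0 new. Total: 15.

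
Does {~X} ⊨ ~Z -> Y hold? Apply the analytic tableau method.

Initial set: {T ~X; F (~Z -> Y)}.
F (~Z -> Y): α-rule — add T ~Z, F Y.
○ open, literals {X=false, Y=false, Z=false}.
0 branches closed, 1 open.
An open branch gives a countermodel: X=false, Y=false, Z=false (unmentioned atoms arbitrary); the premises hold there but the conclusion fails.

No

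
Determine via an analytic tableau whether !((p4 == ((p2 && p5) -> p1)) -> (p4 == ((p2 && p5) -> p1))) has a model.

Unsatisfiable

Initial set: {T !((p4 == ((p2 && p5) -> p1)) -> (p4 == ((p2 && p5) -> p1)))}.
T !((p4 == ((p2 && p5) -> p1)) -> (p4 == ((p2 && p5) -> p1))): α-rule — add T (p4 == ((p2 && p5) -> p1)), F (p4 == ((p2 && p5) -> p1)).
T (p4 == ((p2 && p5) -> p1)): β-rule — branch into T p4, T ((p2 && p5) -> p1)  //  F p4, F ((p2 && p5) -> p1).
  branch 1 (add T p4, T ((p2 && p5) -> p1)):
    F (p4 == ((p2 && p5) -> p1)): β-rule — branch into T p4, F ((p2 && p5) -> p1)  //  F p4, T ((p2 && p5) -> p1).
      branch 1.1 (add T p4, F ((p2 && p5) -> p1)):
        F ((p2 && p5) -> p1): α-rule — add T (p2 && p5), F p1.
        T (p2 && p5): α-rule — add T p2, T p5.
        T ((p2 && p5) -> p1): β-rule — branch into F (p2 && p5)  //  T p1.
          branch 1.1.1 (add F (p2 && p5)):
            F (p2 && p5): β-rule — branch into F p2  //  F p5.
              branch 1.1.1.1 (add F p2):
                × closes — contains both p2 and !p2.
              branch 1.1.1.2 (add F p5):
                × closes — contains both p5 and !p5.
          branch 1.1.2 (add T p1):
            × closes — contains both p1 and !p1.
      branch 1.2 (add F p4, T ((p2 && p5) -> p1)):
        × closes — contains both p4 and !p4.
  branch 2 (add F p4, F ((p2 && p5) -> p1)):
    F ((p2 && p5) -> p1): α-rule — add T (p2 && p5), F p1.
    T (p2 && p5): α-rule — add T p2, T p5.
    F (p4 == ((p2 && p5) -> p1)): β-rule — branch into T p4, F ((p2 && p5) -> p1)  //  F p4, T ((p2 && p5) -> p1).
      branch 2.1 (add T p4, F ((p2 && p5) -> p1)):
        × closes — contains both p4 and !p4.
      branch 2.2 (add F p4, T ((p2 && p5) -> p1)):
        T ((p2 && p5) -> p1): β-rule — branch into F (p2 && p5)  //  T p1.
          branch 2.2.1 (add F (p2 && p5)):
            F (p2 && p5): β-rule — branch into F p2  //  F p5.
              branch 2.2.1.1 (add F p2):
                × closes — contains both p2 and !p2.
              branch 2.2.1.2 (add F p5):
                × closes — contains both p5 and !p5.
          branch 2.2.2 (add T p1):
            × closes — contains both p1 and !p1.
All 8 branches close.
Every branch closed; the formula is unsatisfiable.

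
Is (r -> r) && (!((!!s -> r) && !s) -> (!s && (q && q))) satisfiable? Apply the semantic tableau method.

Initial set: {T ((r -> r) && (!((!!s -> r) && !s) -> (!s && (q && q))))}.
T ((r -> r) && (!((!!s -> r) && !s) -> (!s && (q && q)))): α-rule — add T (r -> r), T (!((!!s -> r) && !s) -> (!s && (q && q))).
T (r -> r): β-rule — branch into F r  //  T r.
  branch 1 (add F r):
    T (!((!!s -> r) && !s) -> (!s && (q && q))): β-rule — branch into F !((!!s -> r) && !s)  //  T (!s && (q && q)).
      branch 1.1 (add F !((!!s -> r) && !s)):
        F !((!!s -> r) && !s): α-rule — add T (!!s -> r), T !s.
        T (!!s -> r): β-rule — branch into F !!s  //  T r.
          branch 1.1.1 (add F !!s):
            F !!s: drop double negation, giving F s.
            ○ open, literals {r=0, s=0}.
          branch 1.1.2 (add T r):
            × closes — contains both r and !r.
      branch 1.2 (add T (!s && (q && q))):
        T (!s && (q && q)): α-rule — add T !s, T (q && q).
        T (q && q): α-rule — add T q, T q.
        ○ open, literals {q=1, r=0, s=0}.
  branch 2 (add T r):
    T (!((!!s -> r) && !s) -> (!s && (q && q))): β-rule — branch into F !((!!s -> r) && !s)  //  T (!s && (q && q)).
      branch 2.1 (add F !((!!s -> r) && !s)):
        F !((!!s -> r) && !s): α-rule — add T (!!s -> r), T !s.
        T (!!s -> r): β-rule — branch into F !!s  //  T r.
          branch 2.1.1 (add F !!s):
            F !!s: drop double negation, giving F s.
            ○ open, literals {r=1, s=0}.
          branch 2.1.2 (add T r):
            ○ open, literals {r=1, s=0}.
      branch 2.2 (add T (!s && (q && q))):
        T (!s && (q && q)): α-rule — add T !s, T (q && q).
        T (q && q): α-rule — add T q, T q.
        ○ open, literals {q=1, r=1, s=0}.
1 branch closed, 5 open.
An open branch gives a satisfying assignment: r=0, s=0.

Satisfiable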